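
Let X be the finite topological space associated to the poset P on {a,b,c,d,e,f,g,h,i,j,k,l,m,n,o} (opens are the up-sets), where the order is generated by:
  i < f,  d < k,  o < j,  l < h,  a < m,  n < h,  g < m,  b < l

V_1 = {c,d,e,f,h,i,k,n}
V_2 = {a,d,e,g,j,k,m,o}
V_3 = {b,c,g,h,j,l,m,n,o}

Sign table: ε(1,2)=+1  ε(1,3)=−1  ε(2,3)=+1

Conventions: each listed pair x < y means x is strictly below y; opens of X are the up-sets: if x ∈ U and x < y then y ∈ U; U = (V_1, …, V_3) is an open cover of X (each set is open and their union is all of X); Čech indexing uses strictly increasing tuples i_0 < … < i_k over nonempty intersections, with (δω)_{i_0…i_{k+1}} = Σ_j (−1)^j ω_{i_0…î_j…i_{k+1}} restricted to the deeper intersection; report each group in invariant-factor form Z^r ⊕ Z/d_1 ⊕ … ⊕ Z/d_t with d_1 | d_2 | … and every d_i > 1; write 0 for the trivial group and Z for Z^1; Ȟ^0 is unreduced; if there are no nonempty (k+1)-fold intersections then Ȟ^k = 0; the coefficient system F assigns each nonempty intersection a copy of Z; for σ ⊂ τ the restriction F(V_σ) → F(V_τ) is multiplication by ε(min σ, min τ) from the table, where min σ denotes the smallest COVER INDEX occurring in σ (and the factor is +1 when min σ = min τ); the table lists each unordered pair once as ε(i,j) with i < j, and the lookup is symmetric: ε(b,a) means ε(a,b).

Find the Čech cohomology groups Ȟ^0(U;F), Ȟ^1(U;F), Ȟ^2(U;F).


nonempty intersections:
  V12={d,e,k} V13={c,h,n} V23={g,j,m,o}
C dims 3,3; δ0: rk 3, SNF 1^2·2
Ȟ^0: (3−3)−0=0 ⇒ 0
Ȟ^1: (3−0)−3=0 plus torsion [2] ⇒ Z/2
Ȟ^2: (0−0)−0=0 ⇒ 0

Ȟ^0 ≅ 0, Ȟ^1 ≅ Z/2, Ȟ^2 ≅ 0


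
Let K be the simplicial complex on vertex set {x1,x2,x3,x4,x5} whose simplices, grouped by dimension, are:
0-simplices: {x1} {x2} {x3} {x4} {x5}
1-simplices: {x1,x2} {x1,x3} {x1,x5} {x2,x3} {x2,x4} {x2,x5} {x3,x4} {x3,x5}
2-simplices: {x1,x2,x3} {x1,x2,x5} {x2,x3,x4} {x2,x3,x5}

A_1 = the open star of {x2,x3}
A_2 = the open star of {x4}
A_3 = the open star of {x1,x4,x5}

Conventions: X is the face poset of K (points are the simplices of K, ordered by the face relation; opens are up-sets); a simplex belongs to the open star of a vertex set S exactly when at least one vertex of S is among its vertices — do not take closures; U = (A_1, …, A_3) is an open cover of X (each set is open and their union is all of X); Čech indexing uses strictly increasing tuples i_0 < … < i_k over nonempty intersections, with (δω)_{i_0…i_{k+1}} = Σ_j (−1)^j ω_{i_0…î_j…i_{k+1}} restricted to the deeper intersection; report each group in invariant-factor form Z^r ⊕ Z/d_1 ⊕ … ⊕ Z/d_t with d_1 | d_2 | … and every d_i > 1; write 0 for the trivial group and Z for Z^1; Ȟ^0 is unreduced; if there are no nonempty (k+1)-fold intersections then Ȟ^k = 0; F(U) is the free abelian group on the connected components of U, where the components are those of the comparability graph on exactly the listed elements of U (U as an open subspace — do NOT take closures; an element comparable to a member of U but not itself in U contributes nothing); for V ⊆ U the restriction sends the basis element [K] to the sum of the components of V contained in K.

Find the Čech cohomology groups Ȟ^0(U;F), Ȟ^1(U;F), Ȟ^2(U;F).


nerve simplices:
  A1={{x2},{x3},{x1,x2},{x1,x3},{x2,x3},{x2,x4},{x2,x5},{x3,x4},{x3,x5},{x1,x2,x3},{x1,x2,x5},{x2,x3,x4},{x2,x3,x5}} A2={{x4},{x2,x4},{x3,x4},{x2,x3,x4}} A3={{x1},{x4},{x5},{x1,x2},{x1,x3},{x1,x5},{x2,x4},{x2,x5},{x3,x4},{x3,x5},{x1,x2,x3},{x1,x2,x5},{x2,x3,x4},{x2,x3,x5}}
  A12={{x2,x4},{x3,x4},{x2,x3,x4}} A13={{x1,x2},{x1,x3},{x2,x4},{x2,x5},{x3,x4},{x3,x5},{x1,x2,x3},{x1,x2,x5},{x2,x3,x4},{x2,x3,x5}} A23={{x4},{x2,x4},{x3,x4},{x2,x3,x4}}
  A123={{x2,x4},{x3,x4},{x2,x3,x4}}
components per intersection:
  A1: {{x2},{x3},{x1,x2},{x1,x3},{x2,x3},{x2,x4},{x2,x5},{x3,x4},{x3,x5},{x1,x2,x3},{x1,x2,x5},{x2,x3,x4},{x2,x3,x5}}
  A2: {{x4},{x2,x4},{x3,x4},{x2,x3,x4}}
  A3: {{x1},{x5},{x1,x2},{x1,x3},{x1,x5},{x2,x5},{x3,x5},{x1,x2,x3},{x1,x2,x5},{x2,x3,x5}} {{x4},{x2,x4},{x3,x4},{x2,x3,x4}}
  A12: {{x2,x4},{x3,x4},{x2,x3,x4}}
  A13: {{x1,x2},{x1,x3},{x2,x5},{x3,x5},{x1,x2,x3},{x1,x2,x5},{x2,x3,x5}} {{x2,x4},{x3,x4},{x2,x3,x4}}
  A23: {{x4},{x2,x4},{x3,x4},{x2,x3,x4}}
  A123: {{x2,x4},{x3,x4},{x2,x3,x4}}
C dims 4,4,1; δ0: rk 3, SNF 1^3; δ1: rk 1, SNF 1^1
degree 0: 4−3−0 = 1 → Ȟ^0 ≅ Z
degree 1: 4−1−3 = 0 → Ȟ^1 ≅ 0
degree 2: 1−0−1 = 0 → Ȟ^2 ≅ 0

Ȟ^0(U;F) ≅ Z,  Ȟ^1(U;F) ≅ 0,  Ȟ^2(U;F) ≅ 0


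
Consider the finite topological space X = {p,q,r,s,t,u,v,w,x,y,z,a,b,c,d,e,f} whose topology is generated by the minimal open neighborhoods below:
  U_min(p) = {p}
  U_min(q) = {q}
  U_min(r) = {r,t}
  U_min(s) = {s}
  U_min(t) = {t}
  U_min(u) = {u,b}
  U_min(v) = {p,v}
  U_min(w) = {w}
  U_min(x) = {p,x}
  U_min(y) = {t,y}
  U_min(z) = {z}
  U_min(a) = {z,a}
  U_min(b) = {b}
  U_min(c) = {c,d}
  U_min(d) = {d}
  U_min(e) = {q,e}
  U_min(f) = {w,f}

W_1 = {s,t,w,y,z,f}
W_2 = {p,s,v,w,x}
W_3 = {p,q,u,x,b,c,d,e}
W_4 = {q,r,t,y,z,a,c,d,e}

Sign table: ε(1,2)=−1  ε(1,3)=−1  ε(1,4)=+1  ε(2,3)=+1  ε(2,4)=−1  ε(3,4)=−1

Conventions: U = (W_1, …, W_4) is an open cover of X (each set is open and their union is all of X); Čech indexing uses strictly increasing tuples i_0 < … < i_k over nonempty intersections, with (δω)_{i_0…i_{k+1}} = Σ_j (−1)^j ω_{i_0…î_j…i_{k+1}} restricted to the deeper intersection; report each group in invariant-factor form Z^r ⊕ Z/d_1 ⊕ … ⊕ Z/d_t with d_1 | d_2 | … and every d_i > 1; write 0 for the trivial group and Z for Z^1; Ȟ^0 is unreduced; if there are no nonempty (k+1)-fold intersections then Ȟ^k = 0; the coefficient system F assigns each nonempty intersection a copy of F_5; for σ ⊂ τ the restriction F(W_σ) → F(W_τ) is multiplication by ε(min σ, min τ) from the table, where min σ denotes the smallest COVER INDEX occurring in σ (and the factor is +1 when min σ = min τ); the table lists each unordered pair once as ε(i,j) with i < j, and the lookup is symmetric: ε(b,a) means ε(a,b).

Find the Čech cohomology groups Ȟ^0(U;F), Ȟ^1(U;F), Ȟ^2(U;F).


nonempty intersections:
  W12={s,w} W14={t,y,z} W23={p,x} W34={q,c,d,e}
C dims 4,4; δ0: rk_F5 3
Ȟ^0: (4−3)−0=1 ⇒ Z/5
Ȟ^1: (4−0)−3=1 ⇒ Z/5
Ȟ^2: (0−0)−0=0 ⇒ 0

Ȟ^0(U;F) ≅ Z/5, Ȟ^1(U;F) ≅ Z/5, Ȟ^2(U;F) ≅ 0


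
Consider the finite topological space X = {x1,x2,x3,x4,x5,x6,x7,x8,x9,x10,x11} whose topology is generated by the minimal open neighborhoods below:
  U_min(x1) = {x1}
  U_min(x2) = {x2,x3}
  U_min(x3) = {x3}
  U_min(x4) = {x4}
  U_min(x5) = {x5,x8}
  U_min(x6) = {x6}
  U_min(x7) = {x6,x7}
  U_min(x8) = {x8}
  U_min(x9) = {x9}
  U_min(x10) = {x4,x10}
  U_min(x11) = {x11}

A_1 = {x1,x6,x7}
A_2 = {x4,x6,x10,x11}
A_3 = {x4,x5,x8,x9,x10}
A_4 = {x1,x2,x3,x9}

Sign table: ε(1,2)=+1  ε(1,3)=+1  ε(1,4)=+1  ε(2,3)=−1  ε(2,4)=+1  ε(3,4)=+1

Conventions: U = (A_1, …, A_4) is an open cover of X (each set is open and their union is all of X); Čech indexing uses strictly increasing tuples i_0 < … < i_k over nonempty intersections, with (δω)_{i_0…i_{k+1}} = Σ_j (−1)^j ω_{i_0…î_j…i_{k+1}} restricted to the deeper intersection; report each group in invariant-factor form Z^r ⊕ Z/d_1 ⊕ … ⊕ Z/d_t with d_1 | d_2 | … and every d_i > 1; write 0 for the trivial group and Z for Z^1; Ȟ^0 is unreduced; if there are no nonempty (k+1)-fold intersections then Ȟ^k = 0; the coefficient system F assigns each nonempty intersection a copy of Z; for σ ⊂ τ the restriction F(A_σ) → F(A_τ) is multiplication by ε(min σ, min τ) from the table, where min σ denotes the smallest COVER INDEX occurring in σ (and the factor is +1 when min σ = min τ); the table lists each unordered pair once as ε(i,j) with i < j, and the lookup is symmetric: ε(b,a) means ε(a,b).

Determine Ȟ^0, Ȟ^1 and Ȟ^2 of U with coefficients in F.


cover nerve:
  A12={x6} A14={x1} A23={x4,x10} A34={x9}
C dims 4,4; δ0: rk 4, SNF 1^3·2
Ȟ^0: (4−4)−0=0 ⇒ 0
Ȟ^1: (4−0)−4=0 plus torsion [2] ⇒ Z/2
Ȟ^2: (0−0)−0=0 ⇒ 0

Ȟ^0 ≅ 0,  Ȟ^1 ≅ Z/2,  Ȟ^2 ≅ 0


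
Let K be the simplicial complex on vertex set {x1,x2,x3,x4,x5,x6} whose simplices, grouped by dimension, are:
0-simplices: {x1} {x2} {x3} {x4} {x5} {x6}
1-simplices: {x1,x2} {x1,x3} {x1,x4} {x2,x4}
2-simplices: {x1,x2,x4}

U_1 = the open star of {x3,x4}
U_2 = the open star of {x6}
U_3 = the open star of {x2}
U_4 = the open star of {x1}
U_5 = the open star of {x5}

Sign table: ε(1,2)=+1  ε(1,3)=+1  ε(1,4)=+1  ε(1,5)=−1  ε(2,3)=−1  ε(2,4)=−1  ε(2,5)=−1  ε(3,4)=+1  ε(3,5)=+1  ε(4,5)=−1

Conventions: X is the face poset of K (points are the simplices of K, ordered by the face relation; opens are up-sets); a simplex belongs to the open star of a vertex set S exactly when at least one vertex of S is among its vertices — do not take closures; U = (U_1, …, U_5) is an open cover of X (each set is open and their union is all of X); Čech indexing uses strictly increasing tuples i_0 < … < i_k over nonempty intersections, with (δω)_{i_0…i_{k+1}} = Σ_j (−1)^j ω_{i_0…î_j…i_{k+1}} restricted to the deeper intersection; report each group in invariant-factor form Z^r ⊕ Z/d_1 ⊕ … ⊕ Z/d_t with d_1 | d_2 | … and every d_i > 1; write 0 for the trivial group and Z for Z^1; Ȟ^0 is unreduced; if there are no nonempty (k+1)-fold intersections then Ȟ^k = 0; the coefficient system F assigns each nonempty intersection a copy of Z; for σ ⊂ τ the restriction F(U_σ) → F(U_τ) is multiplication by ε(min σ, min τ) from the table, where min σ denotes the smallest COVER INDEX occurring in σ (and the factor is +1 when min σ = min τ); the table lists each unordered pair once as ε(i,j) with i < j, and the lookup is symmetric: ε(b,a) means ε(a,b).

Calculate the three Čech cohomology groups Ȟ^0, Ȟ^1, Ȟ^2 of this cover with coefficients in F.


Ȟ^0 ≅ Z^3; Ȟ^1 ≅ 0; Ȟ^2 ≅ 0

cover nerve:
  U1={{x3},{x4},{x1,x3},{x1,x4},{x2,x4},{x1,x2,x4}} U2={{x6}} U3={{x2},{x1,x2},{x2,x4},{x1,x2,x4}} U4={{x1},{x1,x2},{x1,x3},{x1,x4},{x1,x2,x4}} U5={{x5}}
  U13={{x2,x4},{x1,x2,x4}} U14={{x1,x3},{x1,x4},{x1,x2,x4}} U34={{x1,x2},{x1,x2,x4}}
  U134={{x1,x2,x4}}
C dims 5,3,1; δ0: rk 2, SNF 1^2; δ1: rk 1, SNF 1^1
Ȟ^0: (5−2)−0=3 ⇒ Z^3
Ȟ^1: (3−1)−2=0 ⇒ 0
Ȟ^2: (1−0)−1=0 ⇒ 0


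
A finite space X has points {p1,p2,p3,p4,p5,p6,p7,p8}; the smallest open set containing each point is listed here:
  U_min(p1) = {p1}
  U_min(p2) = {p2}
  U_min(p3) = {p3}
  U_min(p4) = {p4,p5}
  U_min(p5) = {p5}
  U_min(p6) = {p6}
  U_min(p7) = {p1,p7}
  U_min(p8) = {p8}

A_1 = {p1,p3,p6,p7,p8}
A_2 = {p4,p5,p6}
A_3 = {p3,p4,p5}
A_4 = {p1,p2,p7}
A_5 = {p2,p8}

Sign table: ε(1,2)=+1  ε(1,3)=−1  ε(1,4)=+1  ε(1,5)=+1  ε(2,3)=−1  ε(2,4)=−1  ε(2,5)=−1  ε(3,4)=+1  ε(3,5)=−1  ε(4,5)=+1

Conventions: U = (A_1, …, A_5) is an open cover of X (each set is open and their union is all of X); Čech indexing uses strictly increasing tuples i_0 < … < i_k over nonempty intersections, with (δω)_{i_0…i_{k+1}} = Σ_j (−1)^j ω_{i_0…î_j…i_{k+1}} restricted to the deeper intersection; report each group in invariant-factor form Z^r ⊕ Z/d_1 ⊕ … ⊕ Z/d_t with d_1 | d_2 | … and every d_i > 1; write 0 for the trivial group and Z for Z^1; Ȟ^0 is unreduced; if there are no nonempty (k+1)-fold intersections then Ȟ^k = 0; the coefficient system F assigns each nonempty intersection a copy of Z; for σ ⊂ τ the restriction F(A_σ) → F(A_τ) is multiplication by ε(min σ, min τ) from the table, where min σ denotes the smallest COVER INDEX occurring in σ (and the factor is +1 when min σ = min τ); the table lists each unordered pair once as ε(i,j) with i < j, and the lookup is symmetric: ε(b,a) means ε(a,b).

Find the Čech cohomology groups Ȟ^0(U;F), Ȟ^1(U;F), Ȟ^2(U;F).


Ȟ^0 ≅ Z,  Ȟ^1 ≅ Z^2,  Ȟ^2 ≅ 0

nonempty intersections:
  A12={p6} A13={p3} A14={p1,p7} A15={p8} A23={p4,p5} A45={p2}
C dims 5,6; δ0: rk 4, SNF 1^4
Ȟ^0: (5−4)−0=1 ⇒ Z
Ȟ^1: (6−0)−4=2 ⇒ Z^2
Ȟ^2: (0−0)−0=0 ⇒ 0


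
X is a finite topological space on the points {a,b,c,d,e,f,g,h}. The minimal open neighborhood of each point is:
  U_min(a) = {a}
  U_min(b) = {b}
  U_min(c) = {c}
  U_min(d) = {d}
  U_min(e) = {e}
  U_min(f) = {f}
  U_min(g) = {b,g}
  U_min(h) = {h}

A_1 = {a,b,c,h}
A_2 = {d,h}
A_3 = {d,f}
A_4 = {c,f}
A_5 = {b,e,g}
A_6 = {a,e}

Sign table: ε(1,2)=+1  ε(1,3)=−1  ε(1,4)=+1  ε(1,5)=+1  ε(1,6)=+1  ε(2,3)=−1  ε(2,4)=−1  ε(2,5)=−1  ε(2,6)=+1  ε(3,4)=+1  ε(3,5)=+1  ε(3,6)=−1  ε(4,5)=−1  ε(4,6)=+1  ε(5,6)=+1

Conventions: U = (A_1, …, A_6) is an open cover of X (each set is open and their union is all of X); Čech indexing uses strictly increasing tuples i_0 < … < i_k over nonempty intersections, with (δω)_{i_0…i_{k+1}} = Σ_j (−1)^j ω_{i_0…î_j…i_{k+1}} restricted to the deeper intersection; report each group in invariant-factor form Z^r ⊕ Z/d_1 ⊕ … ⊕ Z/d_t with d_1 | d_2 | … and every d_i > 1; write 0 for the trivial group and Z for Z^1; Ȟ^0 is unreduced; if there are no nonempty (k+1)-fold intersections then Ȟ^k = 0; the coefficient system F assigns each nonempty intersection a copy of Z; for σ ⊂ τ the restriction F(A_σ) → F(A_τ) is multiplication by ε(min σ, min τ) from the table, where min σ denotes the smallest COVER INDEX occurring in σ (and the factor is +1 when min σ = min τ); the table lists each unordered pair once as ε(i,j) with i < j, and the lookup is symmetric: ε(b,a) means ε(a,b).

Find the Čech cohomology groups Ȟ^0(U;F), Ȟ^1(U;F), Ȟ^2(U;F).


nerve simplices:
  A12={h} A14={c} A15={b} A16={a} A23={d} A34={f} A56={e}
C dims 6,7; δ0: rk 6, SNF 1^5·2
degree 0: 6−6−0 = 0 → Ȟ^0 ≅ 0
degree 1: 7−0−6 = 1 plus torsion [2] → Ȟ^1 ≅ Z ⊕ Z/2
degree 2: 0−0−0 = 0 → Ȟ^2 ≅ 0

Ȟ^0(U;F) ≅ 0, Ȟ^1(U;F) ≅ Z ⊕ Z/2 and Ȟ^2(U;F) ≅ 0


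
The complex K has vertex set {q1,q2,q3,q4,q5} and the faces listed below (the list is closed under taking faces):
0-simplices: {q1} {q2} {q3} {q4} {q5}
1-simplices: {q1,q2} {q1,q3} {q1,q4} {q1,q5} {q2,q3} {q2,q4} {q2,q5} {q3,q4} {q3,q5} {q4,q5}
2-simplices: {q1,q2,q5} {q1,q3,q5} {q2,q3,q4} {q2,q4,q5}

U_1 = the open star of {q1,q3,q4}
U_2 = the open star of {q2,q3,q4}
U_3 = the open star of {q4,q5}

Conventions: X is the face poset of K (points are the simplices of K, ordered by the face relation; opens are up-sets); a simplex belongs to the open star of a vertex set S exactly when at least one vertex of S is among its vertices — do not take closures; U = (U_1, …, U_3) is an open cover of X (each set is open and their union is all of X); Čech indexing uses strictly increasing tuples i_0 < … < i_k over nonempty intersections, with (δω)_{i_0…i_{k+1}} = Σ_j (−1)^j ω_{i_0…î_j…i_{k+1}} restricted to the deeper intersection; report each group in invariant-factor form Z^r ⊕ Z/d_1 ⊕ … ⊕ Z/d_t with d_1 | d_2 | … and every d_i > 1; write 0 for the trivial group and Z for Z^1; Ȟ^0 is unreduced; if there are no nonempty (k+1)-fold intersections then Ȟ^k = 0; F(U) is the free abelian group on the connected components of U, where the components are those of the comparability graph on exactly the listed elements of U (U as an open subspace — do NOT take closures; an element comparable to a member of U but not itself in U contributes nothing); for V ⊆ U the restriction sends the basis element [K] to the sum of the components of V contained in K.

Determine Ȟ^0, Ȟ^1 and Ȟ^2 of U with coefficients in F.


Ȟ^0 ≅ Z, Ȟ^1 ≅ Z and Ȟ^2 ≅ 0

nerve of the cover:
  U1={{q1},{q3},{q4},{q1,q2},{q1,q3},{q1,q4},{q1,q5},{q2,q3},{q2,q4},{q3,q4},{q3,q5},{q4,q5},{q1,q2,q5},{q1,q3,q5},{q2,q3,q4},{q2,q4,q5}} U2={{q2},{q3},{q4},{q1,q2},{q1,q3},{q1,q4},{q2,q3},{q2,q4},{q2,q5},{q3,q4},{q3,q5},{q4,q5},{q1,q2,q5},{q1,q3,q5},{q2,q3,q4},{q2,q4,q5}} U3={{q4},{q5},{q1,q4},{q1,q5},{q2,q4},{q2,q5},{q3,q4},{q3,q5},{q4,q5},{q1,q2,q5},{q1,q3,q5},{q2,q3,q4},{q2,q4,q5}}
  U12={{q3},{q4},{q1,q2},{q1,q3},{q1,q4},{q2,q3},{q2,q4},{q3,q4},{q3,q5},{q4,q5},{q1,q2,q5},{q1,q3,q5},{q2,q3,q4},{q2,q4,q5}} U13={{q4},{q1,q4},{q1,q5},{q2,q4},{q3,q4},{q3,q5},{q4,q5},{q1,q2,q5},{q1,q3,q5},{q2,q3,q4},{q2,q4,q5}} U23={{q4},{q1,q4},{q2,q4},{q2,q5},{q3,q4},{q3,q5},{q4,q5},{q1,q2,q5},{q1,q3,q5},{q2,q3,q4},{q2,q4,q5}}
  U123={{q4},{q1,q4},{q2,q4},{q3,q4},{q3,q5},{q4,q5},{q1,q2,q5},{q1,q3,q5},{q2,q3,q4},{q2,q4,q5}}
components per intersection:
  U1: {{q1},{q3},{q4},{q1,q2},{q1,q3},{q1,q4},{q1,q5},{q2,q3},{q2,q4},{q3,q4},{q3,q5},{q4,q5},{q1,q2,q5},{q1,q3,q5},{q2,q3,q4},{q2,q4,q5}}
  U2: {{q2},{q3},{q4},{q1,q2},{q1,q3},{q1,q4},{q2,q3},{q2,q4},{q2,q5},{q3,q4},{q3,q5},{q4,q5},{q1,q2,q5},{q1,q3,q5},{q2,q3,q4},{q2,q4,q5}}
  U3: {{q4},{q5},{q1,q4},{q1,q5},{q2,q4},{q2,q5},{q3,q4},{q3,q5},{q4,q5},{q1,q2,q5},{q1,q3,q5},{q2,q3,q4},{q2,q4,q5}}
  U12: {{q3},{q4},{q1,q3},{q1,q4},{q2,q3},{q2,q4},{q3,q4},{q3,q5},{q4,q5},{q1,q3,q5},{q2,q3,q4},{q2,q4,q5}} {{q1,q2},{q1,q2,q5}}
  U13: {{q4},{q1,q4},{q2,q4},{q3,q4},{q4,q5},{q2,q3,q4},{q2,q4,q5}} {{q1,q5},{q3,q5},{q1,q2,q5},{q1,q3,q5}}
  U23: {{q4},{q1,q4},{q2,q4},{q2,q5},{q3,q4},{q4,q5},{q1,q2,q5},{q2,q3,q4},{q2,q4,q5}} {{q3,q5},{q1,q3,q5}}
  U123: {{q4},{q1,q4},{q2,q4},{q3,q4},{q4,q5},{q2,q3,q4},{q2,q4,q5}} {{q3,q5},{q1,q3,q5}} {{q1,q2,q5}}
C dims 3,6,3; δ0: rk 2, SNF 1^2; δ1: rk 3, SNF 1^3
Ȟ^0 = (3 − 2) − 0 = 1, so Ȟ^0 ≅ Z
Ȟ^1 = (6 − 3) − 2 = 1, so Ȟ^1 ≅ Z
Ȟ^2 = (3 − 0) − 3 = 0, so Ȟ^2 ≅ 0


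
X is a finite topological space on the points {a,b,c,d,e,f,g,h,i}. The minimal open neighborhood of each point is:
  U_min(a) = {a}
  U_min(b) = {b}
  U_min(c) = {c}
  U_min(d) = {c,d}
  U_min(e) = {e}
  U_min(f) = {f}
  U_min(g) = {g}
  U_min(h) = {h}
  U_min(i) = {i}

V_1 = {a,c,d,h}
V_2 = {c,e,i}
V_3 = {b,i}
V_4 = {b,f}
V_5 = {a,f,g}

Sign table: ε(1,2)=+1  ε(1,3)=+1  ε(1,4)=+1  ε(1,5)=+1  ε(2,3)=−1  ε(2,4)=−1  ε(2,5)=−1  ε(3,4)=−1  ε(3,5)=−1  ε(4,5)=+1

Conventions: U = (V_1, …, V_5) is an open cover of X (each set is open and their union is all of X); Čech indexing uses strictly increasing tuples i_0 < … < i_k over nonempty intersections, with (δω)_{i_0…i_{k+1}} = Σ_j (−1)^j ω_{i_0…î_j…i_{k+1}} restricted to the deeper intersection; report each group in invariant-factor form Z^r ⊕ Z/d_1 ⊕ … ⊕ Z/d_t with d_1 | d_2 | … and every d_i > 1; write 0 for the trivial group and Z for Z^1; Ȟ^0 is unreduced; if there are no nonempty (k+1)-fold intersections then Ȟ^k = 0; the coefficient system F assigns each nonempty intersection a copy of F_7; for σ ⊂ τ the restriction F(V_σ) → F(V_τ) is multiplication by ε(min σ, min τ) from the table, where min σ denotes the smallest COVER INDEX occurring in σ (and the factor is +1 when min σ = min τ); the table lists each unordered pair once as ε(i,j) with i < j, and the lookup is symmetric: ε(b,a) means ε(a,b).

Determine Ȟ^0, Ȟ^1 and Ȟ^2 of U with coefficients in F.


nonempty intersections:
  V12={c} V15={a} V23={i} V34={b} V45={f}
C dims 5,5; δ0: rk_F7 4
Ȟ^0: (5−4)−0=1 ⇒ Z/7
Ȟ^1: (5−0)−4=1 ⇒ Z/7
Ȟ^2: (0−0)−0=0 ⇒ 0

Ȟ^0 = Z/7, Ȟ^1 = Z/7 and Ȟ^2 = 0


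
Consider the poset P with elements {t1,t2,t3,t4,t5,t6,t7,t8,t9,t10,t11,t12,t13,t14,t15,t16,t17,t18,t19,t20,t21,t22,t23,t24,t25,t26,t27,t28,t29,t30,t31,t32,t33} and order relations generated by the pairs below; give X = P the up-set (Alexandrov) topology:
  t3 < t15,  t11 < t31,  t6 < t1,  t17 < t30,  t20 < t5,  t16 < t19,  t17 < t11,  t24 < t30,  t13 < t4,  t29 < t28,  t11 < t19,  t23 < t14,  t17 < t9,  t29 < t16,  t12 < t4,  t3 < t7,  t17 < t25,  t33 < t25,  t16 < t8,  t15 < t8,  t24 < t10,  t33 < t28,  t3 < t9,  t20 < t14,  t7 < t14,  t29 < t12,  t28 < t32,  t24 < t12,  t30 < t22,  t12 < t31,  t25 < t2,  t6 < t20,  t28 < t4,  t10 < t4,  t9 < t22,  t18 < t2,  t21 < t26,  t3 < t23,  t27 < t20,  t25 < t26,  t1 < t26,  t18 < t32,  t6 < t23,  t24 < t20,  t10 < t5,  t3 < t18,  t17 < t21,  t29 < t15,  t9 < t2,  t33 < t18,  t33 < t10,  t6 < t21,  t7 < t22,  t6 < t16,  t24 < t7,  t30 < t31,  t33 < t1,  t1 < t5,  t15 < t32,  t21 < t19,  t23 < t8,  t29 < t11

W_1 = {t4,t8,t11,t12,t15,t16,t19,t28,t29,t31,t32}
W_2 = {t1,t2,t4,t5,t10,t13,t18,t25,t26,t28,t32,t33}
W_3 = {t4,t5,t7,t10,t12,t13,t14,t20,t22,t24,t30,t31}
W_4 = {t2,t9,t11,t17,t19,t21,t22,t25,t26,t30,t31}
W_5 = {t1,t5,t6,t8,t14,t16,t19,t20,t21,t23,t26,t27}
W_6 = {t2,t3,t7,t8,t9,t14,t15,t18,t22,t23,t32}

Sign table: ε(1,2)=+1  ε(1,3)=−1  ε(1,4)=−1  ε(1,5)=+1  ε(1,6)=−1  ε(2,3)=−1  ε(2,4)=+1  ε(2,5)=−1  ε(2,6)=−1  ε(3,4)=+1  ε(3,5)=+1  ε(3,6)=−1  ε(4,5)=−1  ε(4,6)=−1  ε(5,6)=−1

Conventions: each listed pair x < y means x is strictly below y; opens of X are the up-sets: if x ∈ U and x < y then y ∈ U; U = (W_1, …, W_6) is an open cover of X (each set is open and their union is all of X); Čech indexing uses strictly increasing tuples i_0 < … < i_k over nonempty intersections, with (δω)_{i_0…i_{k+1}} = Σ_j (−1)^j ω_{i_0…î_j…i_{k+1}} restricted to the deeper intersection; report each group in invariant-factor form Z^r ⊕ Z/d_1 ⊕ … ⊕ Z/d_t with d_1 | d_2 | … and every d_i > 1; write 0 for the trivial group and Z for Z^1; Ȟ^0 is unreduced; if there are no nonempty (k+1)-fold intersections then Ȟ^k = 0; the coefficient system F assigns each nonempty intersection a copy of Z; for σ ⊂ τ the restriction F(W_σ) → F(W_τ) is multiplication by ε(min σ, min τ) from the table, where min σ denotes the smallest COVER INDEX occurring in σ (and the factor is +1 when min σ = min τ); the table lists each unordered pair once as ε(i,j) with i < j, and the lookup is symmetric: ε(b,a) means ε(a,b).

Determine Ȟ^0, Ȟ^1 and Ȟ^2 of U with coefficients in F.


cover nerve:
  W12={t4,t28,t32} W13={t4,t12,t31} W14={t11,t19,t31} W15={t8,t16,t19} W16={t8,t15,t32} W23={t4,t5,t10,t13} W24={t2,t25,t26} W25={t1,t5,t26} W26={t2,t18,t32} W34={t22,t30,t31} W35={t5,t14,t20} W36={t7,t14,t22} W45={t19,t21,t26} W46={t2,t9,t22} W56={t8,t14,t23}
  W123={t4} W126={t32} W134={t31} W145={t19} W156={t8} W235={t5} W245={t26} W246={t2} W346={t22} W356={t14}
C dims 6,15,10; δ0: rk 6, SNF 1^5·2; δ1: rk 9, SNF 1^9
Ȟ^0: (6−6)−0=0 ⇒ 0
Ȟ^1: (15−9)−6=0 plus torsion [2] ⇒ Z/2
Ȟ^2: (10−0)−9=1 ⇒ Z

Ȟ^0(U;F) ≅ 0, Ȟ^1(U;F) ≅ Z/2 and Ȟ^2(U;F) ≅ Z


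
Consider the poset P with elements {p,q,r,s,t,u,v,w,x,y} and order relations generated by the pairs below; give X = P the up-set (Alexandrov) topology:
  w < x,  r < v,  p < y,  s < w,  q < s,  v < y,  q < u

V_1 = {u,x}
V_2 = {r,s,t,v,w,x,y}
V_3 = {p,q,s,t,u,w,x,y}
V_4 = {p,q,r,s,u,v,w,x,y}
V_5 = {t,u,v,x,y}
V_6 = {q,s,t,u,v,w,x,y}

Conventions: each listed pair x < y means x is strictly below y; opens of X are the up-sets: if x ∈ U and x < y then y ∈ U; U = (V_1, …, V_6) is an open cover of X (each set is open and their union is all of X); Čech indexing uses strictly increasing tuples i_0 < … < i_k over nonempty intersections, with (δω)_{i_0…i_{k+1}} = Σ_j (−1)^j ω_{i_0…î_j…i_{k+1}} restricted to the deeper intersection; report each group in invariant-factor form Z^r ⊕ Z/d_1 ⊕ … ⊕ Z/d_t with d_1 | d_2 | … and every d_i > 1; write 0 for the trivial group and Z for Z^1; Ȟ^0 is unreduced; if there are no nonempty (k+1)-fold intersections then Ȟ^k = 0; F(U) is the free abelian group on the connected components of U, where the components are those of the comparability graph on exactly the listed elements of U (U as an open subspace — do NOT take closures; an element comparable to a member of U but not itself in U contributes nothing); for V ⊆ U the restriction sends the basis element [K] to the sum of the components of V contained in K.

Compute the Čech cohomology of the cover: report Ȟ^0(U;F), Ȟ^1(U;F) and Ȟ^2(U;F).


intersection data:
  V12={x} V13={u,x} V14={u,x} V15={u,x} V16={u,x} V23={s,t,w,x,y} V24={r,s,v,w,x,y} V25={t,v,x,y} V26={s,t,v,w,x,y} V34={p,q,s,u,w,x,y} V35={t,u,x,y} V36={q,s,t,u,w,x,y} V45={u,v,x,y} V46={q,s,u,v,w,x,y} V56={t,u,v,x,y}
  V123={x} V124={x} V125={x} V126={x} V134={u,x} V135={u,x} V136={u,x} V145={u,x} V146={u,x} V156={u,x} V234={s,w,x,y} V235={t,x,y} V236={s,t,w,x,y} V245={v,x,y} V246={s,v,w,x,y} V256={t,v,x,y} V345={u,x,y} V346={q,s,u,w,x,y} V356={t,u,x,y} V456={u,v,x,y}
  V1234={x} V1235={x} V1236={x} V1245={x} V1246={x} V1256={x} V1345={u,x} V1346={u,x} V1356={u,x} V1456={u,x} V2345={x,y} V2346={s,w,x,y} V2356={t,x,y} V2456={v,x,y} V3456={u,x,y}
  V12345={x} V12346={x} V12356={x} V12456={x} V13456={u,x} V23456={x,y}
  V123456={x}
components per intersection:
  V1: {u} {x}
  V2: {r,v,y} {s,w,x} {t}
  V3: {p,y} {q,s,u,w,x} {t}
  V4: {p,r,v,y} {q,s,u,w,x}
  V5: {t} {u} {v,y} {x}
  V6: {q,s,u,w,x} {t} {v,y}
  V12: {x}
  V13: {u} {x}
  V14: {u} {x}
  V15: {u} {x}
  V16: {u} {x}
  V23: {s,w,x} {t} {y}
  V24: {r,v,y} {s,w,x}
  V25: {t} {v,y} {x}
  V26: {s,w,x} {t} {v,y}
  V34: {p,y} {q,s,u,w,x}
  V35: {t} {u} {x} {y}
  V36: {q,s,u,w,x} {t} {y}
  V45: {u} {v,y} {x}
  V46: {q,s,u,w,x} {v,y}
  V56: {t} {u} {v,y} {x}
  V123: {x}
  V124: {x}
  V125: {x}
  V126: {x}
  V134: {u} {x}
  V135: {u} {x}
  V136: {u} {x}
  V145: {u} {x}
  V146: {u} {x}
  V156: {u} {x}
  V234: {s,w,x} {y}
  V235: {t} {x} {y}
  V236: {s,w,x} {t} {y}
  V245: {v,y} {x}
  V246: {s,w,x} {v,y}
  V256: {t} {v,y} {x}
  V345: {u} {x} {y}
  V346: {q,s,u,w,x} {y}
  V356: {t} {u} {x} {y}
  V456: {u} {v,y} {x}
  V1234: {x}
  V1235: {x}
  V1236: {x}
  V1245: {x}
  V1246: {x}
  V1256: {x}
  V1345: {u} {x}
  V1346: {u} {x}
  V1356: {u} {x}
  V1456: {u} {x}
  V2345: {x} {y}
  V2346: {s,w,x} {y}
  V2356: {t} {x} {y}
  V2456: {v,y} {x}
  V3456: {u} {x} {y}
  V12345: {x}
  V12346: {x}
  V12356: {x}
  V12456: {x}
  V13456: {u} {x}
  V23456: {x} {y}
  V123456: {x}
C dims 17,38,43,26; δ0: rk 14, SNF 1^14; δ1: rk 24, SNF 1^24; δ2: rk 19, SNF 1^19
Ȟ^0 = (17 − 14) − 0 = 3, so Ȟ^0 ≅ Z^3
Ȟ^1 = (38 − 24) − 14 = 0, so Ȟ^1 ≅ 0
Ȟ^2 = (43 − 19) − 24 = 0, so Ȟ^2 ≅ 0

Ȟ^0(U;F) ≅ Z^3,  Ȟ^1(U;F) ≅ 0,  Ȟ^2(U;F) ≅ 0


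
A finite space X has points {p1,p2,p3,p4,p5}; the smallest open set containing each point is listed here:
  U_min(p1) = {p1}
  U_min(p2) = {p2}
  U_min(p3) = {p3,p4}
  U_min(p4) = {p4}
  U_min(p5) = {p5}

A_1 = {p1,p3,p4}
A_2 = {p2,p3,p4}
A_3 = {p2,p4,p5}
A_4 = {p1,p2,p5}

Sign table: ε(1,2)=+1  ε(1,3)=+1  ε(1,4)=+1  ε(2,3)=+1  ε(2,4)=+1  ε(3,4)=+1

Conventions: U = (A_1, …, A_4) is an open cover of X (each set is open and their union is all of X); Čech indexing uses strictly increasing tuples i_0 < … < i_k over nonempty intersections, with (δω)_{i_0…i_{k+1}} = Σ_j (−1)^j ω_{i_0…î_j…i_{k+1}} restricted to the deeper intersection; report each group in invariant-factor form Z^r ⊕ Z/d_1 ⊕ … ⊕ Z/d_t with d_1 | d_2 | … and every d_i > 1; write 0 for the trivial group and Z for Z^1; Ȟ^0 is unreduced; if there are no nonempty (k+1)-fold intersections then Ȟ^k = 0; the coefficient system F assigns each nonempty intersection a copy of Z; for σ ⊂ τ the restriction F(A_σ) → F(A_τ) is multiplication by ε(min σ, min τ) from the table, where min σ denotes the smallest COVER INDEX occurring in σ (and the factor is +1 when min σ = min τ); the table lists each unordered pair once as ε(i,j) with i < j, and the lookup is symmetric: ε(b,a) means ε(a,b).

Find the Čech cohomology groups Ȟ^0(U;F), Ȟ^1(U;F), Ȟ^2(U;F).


intersection data:
  A12={p3,p4} A13={p4} A14={p1} A23={p2,p4} A24={p2} A34={p2,p5}
  A123={p4} A234={p2}
C dims 4,6,2; δ0: rk 3, SNF 1^3; δ1: rk 2, SNF 1^2
Ȟ^0 = (4 − 3) − 0 = 1, so Ȟ^0 ≅ Z
Ȟ^1 = (6 − 2) − 3 = 1, so Ȟ^1 ≅ Z
Ȟ^2 = (2 − 0) − 2 = 0, so Ȟ^2 ≅ 0

Ȟ^0 = Z,  Ȟ^1 = Z,  Ȟ^2 = 0


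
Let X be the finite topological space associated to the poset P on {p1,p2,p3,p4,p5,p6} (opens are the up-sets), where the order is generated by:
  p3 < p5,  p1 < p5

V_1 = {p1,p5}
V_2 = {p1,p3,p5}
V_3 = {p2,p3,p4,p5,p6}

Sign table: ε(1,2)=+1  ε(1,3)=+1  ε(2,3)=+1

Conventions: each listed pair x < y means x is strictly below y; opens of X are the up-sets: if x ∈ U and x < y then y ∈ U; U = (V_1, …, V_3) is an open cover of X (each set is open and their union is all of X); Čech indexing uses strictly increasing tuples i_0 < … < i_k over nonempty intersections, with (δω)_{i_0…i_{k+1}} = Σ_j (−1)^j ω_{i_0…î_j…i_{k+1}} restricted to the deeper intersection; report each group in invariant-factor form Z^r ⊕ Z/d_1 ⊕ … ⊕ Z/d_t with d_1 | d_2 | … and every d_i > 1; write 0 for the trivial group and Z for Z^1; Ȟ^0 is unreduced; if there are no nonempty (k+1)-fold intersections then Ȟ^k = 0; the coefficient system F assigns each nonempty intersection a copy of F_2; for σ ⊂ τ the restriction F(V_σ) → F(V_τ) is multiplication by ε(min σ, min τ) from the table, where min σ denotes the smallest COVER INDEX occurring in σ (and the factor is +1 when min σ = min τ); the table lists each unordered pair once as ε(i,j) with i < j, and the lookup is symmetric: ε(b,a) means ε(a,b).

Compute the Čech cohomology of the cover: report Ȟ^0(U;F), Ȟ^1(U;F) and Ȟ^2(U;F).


Ȟ^0(U;F) ≅ Z/2, Ȟ^1(U;F) ≅ 0 and Ȟ^2(U;F) ≅ 0

intersection data:
  V12={p1,p5} V13={p5} V23={p3,p5}
  V123={p5}
C dims 3,3,1; δ0: rk_F2 2; δ1: rk_F2 1
Ȟ^0 = (3 − 2) − 0 = 1, so Ȟ^0 ≅ Z/2
Ȟ^1 = (3 − 1) − 2 = 0, so Ȟ^1 ≅ 0
Ȟ^2 = (1 − 0) − 1 = 0, so Ȟ^2 ≅ 0


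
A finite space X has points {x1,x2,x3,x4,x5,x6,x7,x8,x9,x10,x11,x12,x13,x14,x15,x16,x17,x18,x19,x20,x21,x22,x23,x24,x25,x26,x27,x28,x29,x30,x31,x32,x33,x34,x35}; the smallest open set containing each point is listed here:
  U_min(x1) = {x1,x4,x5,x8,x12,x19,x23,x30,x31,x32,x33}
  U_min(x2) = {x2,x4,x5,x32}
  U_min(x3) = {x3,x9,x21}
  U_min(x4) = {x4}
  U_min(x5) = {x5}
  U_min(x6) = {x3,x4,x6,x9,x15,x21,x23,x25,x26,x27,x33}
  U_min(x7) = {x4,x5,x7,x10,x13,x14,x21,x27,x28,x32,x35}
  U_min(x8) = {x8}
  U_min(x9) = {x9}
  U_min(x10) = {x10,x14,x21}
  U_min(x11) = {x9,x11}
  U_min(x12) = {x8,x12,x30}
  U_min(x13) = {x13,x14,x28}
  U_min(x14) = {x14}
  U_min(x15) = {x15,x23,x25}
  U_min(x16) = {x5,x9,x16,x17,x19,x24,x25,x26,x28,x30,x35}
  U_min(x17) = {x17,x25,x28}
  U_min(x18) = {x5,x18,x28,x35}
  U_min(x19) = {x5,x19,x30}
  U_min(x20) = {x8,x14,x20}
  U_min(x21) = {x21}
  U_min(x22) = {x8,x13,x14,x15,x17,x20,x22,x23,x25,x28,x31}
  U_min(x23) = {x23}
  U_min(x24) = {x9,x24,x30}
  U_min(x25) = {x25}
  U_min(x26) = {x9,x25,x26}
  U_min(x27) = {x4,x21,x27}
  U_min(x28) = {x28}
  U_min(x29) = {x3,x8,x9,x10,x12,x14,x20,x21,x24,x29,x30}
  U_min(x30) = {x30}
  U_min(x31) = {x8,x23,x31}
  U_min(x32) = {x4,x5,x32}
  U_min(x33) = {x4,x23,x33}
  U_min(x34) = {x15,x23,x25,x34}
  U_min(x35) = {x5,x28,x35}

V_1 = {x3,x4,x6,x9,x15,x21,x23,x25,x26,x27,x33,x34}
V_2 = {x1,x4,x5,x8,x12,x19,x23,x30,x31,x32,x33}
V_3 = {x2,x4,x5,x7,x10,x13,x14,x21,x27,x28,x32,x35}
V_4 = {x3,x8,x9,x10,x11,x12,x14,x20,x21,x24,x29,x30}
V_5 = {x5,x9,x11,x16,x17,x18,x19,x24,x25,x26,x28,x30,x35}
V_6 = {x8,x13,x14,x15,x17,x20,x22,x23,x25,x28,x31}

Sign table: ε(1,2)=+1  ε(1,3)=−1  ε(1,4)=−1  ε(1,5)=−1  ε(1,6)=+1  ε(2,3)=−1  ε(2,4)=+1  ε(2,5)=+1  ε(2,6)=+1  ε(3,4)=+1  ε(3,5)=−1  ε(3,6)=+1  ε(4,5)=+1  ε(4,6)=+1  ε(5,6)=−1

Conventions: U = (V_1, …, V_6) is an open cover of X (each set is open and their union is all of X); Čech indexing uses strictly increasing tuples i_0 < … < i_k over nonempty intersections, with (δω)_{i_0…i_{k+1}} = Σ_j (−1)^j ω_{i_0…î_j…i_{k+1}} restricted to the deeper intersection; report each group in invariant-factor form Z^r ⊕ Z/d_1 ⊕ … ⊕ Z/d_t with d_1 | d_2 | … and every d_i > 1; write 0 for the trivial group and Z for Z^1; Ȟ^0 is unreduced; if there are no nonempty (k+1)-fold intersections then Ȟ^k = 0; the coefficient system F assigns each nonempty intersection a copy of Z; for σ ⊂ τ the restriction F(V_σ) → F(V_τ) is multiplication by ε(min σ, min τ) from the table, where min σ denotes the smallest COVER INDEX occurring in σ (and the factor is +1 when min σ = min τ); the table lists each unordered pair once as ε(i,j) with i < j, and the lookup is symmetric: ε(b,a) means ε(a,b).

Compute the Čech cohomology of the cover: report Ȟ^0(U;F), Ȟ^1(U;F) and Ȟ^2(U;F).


Ȟ^0 = 0,  Ȟ^1 = Z/2,  Ȟ^2 = Z

nonempty overlaps:
  V12={x4,x23,x33} V13={x4,x21,x27} V14={x3,x9,x21} V15={x9,x25,x26} V16={x15,x23,x25} V23={x4,x5,x32} V24={x8,x12,x30} V25={x5,x19,x30} V26={x8,x23,x31} V34={x10,x14,x21} V35={x5,x28,x35} V36={x13,x14,x28} V45={x9,x11,x24,x30} V46={x8,x14,x20} V56={x17,x25,x28}
  V123={x4} V126={x23} V134={x21} V145={x9} V156={x25} V235={x5} V245={x30} V246={x8} V346={x14} V356={x28}
C dims 6,15,10; δ0: rk 6, SNF 1^5·2; δ1: rk 9, SNF 1^9
degree 0: 6−6−0 = 0 → Ȟ^0 ≅ 0
degree 1: 15−9−6 = 0 plus torsion [2] → Ȟ^1 ≅ Z/2
degree 2: 10−0−9 = 1 → Ȟ^2 ≅ Z


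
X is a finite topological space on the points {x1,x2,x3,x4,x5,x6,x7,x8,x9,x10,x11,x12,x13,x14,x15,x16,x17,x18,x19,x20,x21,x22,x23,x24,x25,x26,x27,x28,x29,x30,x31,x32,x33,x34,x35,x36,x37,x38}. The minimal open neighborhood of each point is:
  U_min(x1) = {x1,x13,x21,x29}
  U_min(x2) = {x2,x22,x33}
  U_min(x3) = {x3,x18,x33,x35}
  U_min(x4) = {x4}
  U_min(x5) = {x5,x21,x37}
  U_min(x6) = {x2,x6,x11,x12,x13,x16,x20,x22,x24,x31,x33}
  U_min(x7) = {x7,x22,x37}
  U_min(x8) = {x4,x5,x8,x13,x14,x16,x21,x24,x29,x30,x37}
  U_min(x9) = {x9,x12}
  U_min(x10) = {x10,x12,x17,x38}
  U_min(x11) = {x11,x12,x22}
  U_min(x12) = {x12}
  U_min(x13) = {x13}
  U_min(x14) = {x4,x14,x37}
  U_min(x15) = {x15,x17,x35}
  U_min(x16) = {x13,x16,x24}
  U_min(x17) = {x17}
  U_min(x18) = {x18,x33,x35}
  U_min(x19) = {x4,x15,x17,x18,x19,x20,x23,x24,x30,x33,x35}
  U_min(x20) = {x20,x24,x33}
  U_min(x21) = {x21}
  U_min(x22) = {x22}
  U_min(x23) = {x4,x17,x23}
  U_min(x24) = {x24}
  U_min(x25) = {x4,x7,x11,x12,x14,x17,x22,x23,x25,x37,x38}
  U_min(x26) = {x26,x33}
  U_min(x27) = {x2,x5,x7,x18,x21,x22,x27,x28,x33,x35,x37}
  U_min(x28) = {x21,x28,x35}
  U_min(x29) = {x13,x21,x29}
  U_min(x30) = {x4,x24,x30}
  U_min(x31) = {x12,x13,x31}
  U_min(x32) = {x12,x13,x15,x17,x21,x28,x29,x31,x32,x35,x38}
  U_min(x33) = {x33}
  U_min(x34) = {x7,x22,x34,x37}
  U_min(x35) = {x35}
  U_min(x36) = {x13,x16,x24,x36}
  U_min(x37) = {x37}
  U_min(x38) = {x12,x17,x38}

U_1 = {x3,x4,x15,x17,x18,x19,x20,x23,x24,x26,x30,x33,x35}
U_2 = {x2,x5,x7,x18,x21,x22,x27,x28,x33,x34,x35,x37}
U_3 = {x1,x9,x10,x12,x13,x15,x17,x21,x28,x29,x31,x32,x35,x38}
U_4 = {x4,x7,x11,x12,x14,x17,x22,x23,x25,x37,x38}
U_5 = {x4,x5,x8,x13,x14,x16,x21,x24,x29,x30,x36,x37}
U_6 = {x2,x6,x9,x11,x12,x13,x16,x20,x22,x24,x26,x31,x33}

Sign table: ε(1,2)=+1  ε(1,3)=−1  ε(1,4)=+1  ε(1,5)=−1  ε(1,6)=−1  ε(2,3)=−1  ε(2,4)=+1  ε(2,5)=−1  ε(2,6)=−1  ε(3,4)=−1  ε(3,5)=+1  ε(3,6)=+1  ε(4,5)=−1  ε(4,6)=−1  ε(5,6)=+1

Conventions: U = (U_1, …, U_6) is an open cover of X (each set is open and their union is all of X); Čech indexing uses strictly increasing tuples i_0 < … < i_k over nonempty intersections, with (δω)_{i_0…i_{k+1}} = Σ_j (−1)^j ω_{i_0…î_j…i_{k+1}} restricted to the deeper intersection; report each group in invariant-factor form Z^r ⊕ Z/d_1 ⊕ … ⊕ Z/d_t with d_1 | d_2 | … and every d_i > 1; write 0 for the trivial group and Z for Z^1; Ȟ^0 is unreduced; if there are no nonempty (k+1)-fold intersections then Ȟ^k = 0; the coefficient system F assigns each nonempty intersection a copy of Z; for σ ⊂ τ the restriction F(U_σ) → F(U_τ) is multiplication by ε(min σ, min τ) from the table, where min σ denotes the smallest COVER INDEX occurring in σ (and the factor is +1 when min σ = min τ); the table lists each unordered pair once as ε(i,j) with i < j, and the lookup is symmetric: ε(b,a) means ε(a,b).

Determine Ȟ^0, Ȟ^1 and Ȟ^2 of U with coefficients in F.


Ȟ^0(U;F) ≅ Z, Ȟ^1(U;F) ≅ 0 and Ȟ^2(U;F) ≅ Z/2

nonempty overlaps:
  U12={x18,x33,x35} U13={x15,x17,x35} U14={x4,x17,x23} U15={x4,x24,x30} U16={x20,x24,x26,x33} U23={x21,x28,x35} U24={x7,x22,x37} U25={x5,x21,x37} U26={x2,x22,x33} U34={x12,x17,x38} U35={x13,x21,x29} U36={x9,x12,x13,x31} U45={x4,x14,x37} U46={x11,x12,x22} U56={x13,x16,x24}
  U123={x35} U126={x33} U134={x17} U145={x4} U156={x24} U235={x21} U245={x37} U246={x22} U346={x12} U356={x13}
C dims 6,15,10; δ0: rk 5, SNF 1^5; δ1: rk 10, SNF 1^9·2
degree 0: 6−5−0 = 1 → Ȟ^0 ≅ Z
degree 1: 15−10−5 = 0 → Ȟ^1 ≅ 0
degree 2: 10−0−10 = 0 plus torsion [2] → Ȟ^2 ≅ Z/2


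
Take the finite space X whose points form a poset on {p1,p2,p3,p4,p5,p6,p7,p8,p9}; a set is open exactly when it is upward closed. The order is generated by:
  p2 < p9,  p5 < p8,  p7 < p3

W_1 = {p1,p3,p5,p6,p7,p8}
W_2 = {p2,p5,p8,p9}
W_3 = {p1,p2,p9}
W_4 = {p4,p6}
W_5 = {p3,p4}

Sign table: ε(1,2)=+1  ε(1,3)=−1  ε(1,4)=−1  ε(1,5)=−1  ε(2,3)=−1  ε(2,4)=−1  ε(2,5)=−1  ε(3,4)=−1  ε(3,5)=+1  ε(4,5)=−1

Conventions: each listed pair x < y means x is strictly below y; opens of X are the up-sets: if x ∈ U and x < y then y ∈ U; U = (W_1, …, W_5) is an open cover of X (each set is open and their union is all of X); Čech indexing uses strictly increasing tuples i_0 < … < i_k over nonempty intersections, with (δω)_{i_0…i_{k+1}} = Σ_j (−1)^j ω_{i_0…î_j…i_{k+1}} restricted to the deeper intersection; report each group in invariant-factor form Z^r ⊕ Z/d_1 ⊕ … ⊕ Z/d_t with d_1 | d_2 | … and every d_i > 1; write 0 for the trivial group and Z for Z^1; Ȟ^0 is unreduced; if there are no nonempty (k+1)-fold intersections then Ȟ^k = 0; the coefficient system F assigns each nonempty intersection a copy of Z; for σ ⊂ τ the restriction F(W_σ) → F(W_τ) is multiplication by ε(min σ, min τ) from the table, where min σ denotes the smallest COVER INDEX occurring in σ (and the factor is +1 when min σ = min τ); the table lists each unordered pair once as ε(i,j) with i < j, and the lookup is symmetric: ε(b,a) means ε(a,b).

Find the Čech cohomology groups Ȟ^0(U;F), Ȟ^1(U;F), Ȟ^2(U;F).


cover nerve:
  W12={p5,p8} W13={p1} W14={p6} W15={p3} W23={p2,p9} W45={p4}
C dims 5,6; δ0: rk 5, SNF 1^4·2
Ȟ^0: (5−5)−0=0 ⇒ 0
Ȟ^1: (6−0)−5=1 plus torsion [2] ⇒ Z ⊕ Z/2
Ȟ^2: (0−0)−0=0 ⇒ 0

Ȟ^0 ≅ 0,  Ȟ^1 ≅ Z ⊕ Z/2,  Ȟ^2 ≅ 0


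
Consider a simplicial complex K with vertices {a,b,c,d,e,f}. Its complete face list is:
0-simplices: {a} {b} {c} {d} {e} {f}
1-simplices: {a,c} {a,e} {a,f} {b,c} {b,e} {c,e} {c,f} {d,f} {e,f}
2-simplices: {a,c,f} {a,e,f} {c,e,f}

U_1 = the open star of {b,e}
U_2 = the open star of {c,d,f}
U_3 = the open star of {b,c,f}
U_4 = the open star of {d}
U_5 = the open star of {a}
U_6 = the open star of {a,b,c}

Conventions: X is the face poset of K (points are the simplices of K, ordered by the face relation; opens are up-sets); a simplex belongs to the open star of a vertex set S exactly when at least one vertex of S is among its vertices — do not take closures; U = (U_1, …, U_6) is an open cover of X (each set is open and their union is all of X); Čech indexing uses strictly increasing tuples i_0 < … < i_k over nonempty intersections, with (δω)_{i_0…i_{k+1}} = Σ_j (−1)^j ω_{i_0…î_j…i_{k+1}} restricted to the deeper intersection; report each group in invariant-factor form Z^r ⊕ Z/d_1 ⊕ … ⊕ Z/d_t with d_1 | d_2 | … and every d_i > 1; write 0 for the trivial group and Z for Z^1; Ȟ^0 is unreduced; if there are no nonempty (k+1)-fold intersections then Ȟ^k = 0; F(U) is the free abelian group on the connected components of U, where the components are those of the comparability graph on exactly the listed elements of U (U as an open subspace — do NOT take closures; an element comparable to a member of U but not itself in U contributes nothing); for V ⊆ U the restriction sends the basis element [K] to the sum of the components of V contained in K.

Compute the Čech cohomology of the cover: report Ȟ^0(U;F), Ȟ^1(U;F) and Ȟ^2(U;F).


nerve simplices:
  U1={{b},{e},{a,e},{b,c},{b,e},{c,e},{e,f},{a,e,f},{c,e,f}} U2={{c},{d},{f},{a,c},{a,f},{b,c},{c,e},{c,f},{d,f},{e,f},{a,c,f},{a,e,f},{c,e,f}} U3={{b},{c},{f},{a,c},{a,f},{b,c},{b,e},{c,e},{c,f},{d,f},{e,f},{a,c,f},{a,e,f},{c,e,f}} U4={{d},{d,f}} U5={{a},{a,c},{a,e},{a,f},{a,c,f},{a,e,f}} U6={{a},{b},{c},{a,c},{a,e},{a,f},{b,c},{b,e},{c,e},{c,f},{a,c,f},{a,e,f},{c,e,f}}
  U12={{b,c},{c,e},{e,f},{a,e,f},{c,e,f}} U13={{b},{b,c},{b,e},{c,e},{e,f},{a,e,f},{c,e,f}} U15={{a,e},{a,e,f}} U16={{b},{a,e},{b,c},{b,e},{c,e},{a,e,f},{c,e,f}} U23={{c},{f},{a,c},{a,f},{b,c},{c,e},{c,f},{d,f},{e,f},{a,c,f},{a,e,f},{c,e,f}} U24={{d},{d,f}} U25={{a,c},{a,f},{a,c,f},{a,e,f}} U26={{c},{a,c},{a,f},{b,c},{c,e},{c,f},{a,c,f},{a,e,f},{c,e,f}} U34={{d,f}} U35={{a,c},{a,f},{a,c,f},{a,e,f}} U36={{b},{c},{a,c},{a,f},{b,c},{b,e},{c,e},{c,f},{a,c,f},{a,e,f},{c,e,f}} U56={{a},{a,c},{a,e},{a,f},{a,c,f},{a,e,f}}
  U123={{b,c},{c,e},{e,f},{a,e,f},{c,e,f}} U125={{a,e,f}} U126={{b,c},{c,e},{a,e,f},{c,e,f}} U135={{a,e,f}} U136={{b},{b,c},{b,e},{c,e},{a,e,f},{c,e,f}} U156={{a,e},{a,e,f}} U234={{d,f}} U235={{a,c},{a,f},{a,c,f},{a,e,f}} U236={{c},{a,c},{a,f},{b,c},{c,e},{c,f},{a,c,f},{a,e,f},{c,e,f}} U256={{a,c},{a,f},{a,c,f},{a,e,f}} U356={{a,c},{a,f},{a,c,f},{a,e,f}}
  U1235={{a,e,f}} U1236={{b,c},{c,e},{a,e,f},{c,e,f}} U1256={{a,e,f}} U1356={{a,e,f}} U2356={{a,c},{a,f},{a,c,f},{a,e,f}}
  U12356={{a,e,f}}
components per intersection:
  U1: {{b},{e},{a,e},{b,c},{b,e},{c,e},{e,f},{a,e,f},{c,e,f}}
  U2: {{c},{d},{f},{a,c},{a,f},{b,c},{c,e},{c,f},{d,f},{e,f},{a,c,f},{a,e,f},{c,e,f}}
  U3: {{b},{c},{f},{a,c},{a,f},{b,c},{b,e},{c,e},{c,f},{d,f},{e,f},{a,c,f},{a,e,f},{c,e,f}}
  U4: {{d},{d,f}}
  U5: {{a},{a,c},{a,e},{a,f},{a,c,f},{a,e,f}}
  U6: {{a},{b},{c},{a,c},{a,e},{a,f},{b,c},{b,e},{c,e},{c,f},{a,c,f},{a,e,f},{c,e,f}}
  U12: {{b,c}} {{c,e},{e,f},{a,e,f},{c,e,f}}
  U13: {{b},{b,c},{b,e}} {{c,e},{e,f},{a,e,f},{c,e,f}}
  U15: {{a,e},{a,e,f}}
  U16: {{b},{b,c},{b,e}} {{a,e},{a,e,f}} {{c,e},{c,e,f}}
  U23: {{c},{f},{a,c},{a,f},{b,c},{c,e},{c,f},{d,f},{e,f},{a,c,f},{a,e,f},{c,e,f}}
  U24: {{d},{d,f}}
  U25: {{a,c},{a,f},{a,c,f},{a,e,f}}
  U26: {{c},{a,c},{a,f},{b,c},{c,e},{c,f},{a,c,f},{a,e,f},{c,e,f}}
  U34: {{d,f}}
  U35: {{a,c},{a,f},{a,c,f},{a,e,f}}
  U36: {{b},{c},{a,c},{a,f},{b,c},{b,e},{c,e},{c,f},{a,c,f},{a,e,f},{c,e,f}}
  U56: {{a},{a,c},{a,e},{a,f},{a,c,f},{a,e,f}}
  U123: {{b,c}} {{c,e},{e,f},{a,e,f},{c,e,f}}
  U125: {{a,e,f}}
  U126: {{b,c}} {{c,e},{c,e,f}} {{a,e,f}}
  U135: {{a,e,f}}
  U136: {{b},{b,c},{b,e}} {{c,e},{c,e,f}} {{a,e,f}}
  U156: {{a,e},{a,e,f}}
  U234: {{d,f}}
  U235: {{a,c},{a,f},{a,c,f},{a,e,f}}
  U236: {{c},{a,c},{a,f},{b,c},{c,e},{c,f},{a,c,f},{a,e,f},{c,e,f}}
  U256: {{a,c},{a,f},{a,c,f},{a,e,f}}
  U356: {{a,c},{a,f},{a,c,f},{a,e,f}}
  U1235: {{a,e,f}}
  U1236: {{b,c}} {{c,e},{c,e,f}} {{a,e,f}}
  U1256: {{a,e,f}}
  U1356: {{a,e,f}}
  U2356: {{a,c},{a,f},{a,c,f},{a,e,f}}
  U12356: {{a,e,f}}
C dims 6,16,16,7; δ0: rk 5, SNF 1^5; δ1: rk 10, SNF 1^10; δ2: rk 6, SNF 1^6
degree 0: 6−5−0 = 1 → Ȟ^0 ≅ Z
degree 1: 16−10−5 = 1 → Ȟ^1 ≅ Z
degree 2: 16−6−10 = 0 → Ȟ^2 ≅ 0

Ȟ^0 ≅ Z, Ȟ^1 ≅ Z and Ȟ^2 ≅ 0
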